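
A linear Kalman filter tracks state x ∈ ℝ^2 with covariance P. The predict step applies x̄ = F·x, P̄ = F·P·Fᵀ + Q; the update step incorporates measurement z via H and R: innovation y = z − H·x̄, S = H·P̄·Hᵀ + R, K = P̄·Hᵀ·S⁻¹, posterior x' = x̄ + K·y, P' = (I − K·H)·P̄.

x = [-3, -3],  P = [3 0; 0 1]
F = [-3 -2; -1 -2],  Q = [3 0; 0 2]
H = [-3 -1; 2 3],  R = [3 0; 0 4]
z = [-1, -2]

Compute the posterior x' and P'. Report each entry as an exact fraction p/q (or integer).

x̄ = F·x = [15, 9]
P̄ = F·P·Fᵀ + Q = [34 13; 13 9]
y = z − H·x̄ = [53, -59]
S = H·P̄·Hᵀ + R = [396 -374; -374 377]
K = P̄·Hᵀ·S⁻¹ = [-3337/9416 -29/428; 863/4708 69/214]
x' = x̄ + K·y = [2021/9416, -1451/4708]
P' = (I − K·H)·P̄ = [4655/9416 -1977/4708; -1977/4708 1671/2354]

x' = [2021/9416, -1451/4708]
P' = [4655/9416 -1977/4708; -1977/4708 1671/2354]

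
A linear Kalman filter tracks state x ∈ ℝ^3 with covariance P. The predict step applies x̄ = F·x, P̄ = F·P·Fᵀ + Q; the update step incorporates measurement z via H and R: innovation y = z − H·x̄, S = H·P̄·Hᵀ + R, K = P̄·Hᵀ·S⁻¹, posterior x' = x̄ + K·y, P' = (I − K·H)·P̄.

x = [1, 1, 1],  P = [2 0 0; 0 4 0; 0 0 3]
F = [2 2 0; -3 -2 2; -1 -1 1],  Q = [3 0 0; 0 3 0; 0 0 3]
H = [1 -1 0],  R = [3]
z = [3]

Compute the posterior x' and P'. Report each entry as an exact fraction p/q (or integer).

x̄ = F·x = [4, -3, -1]
P̄ = F·P·Fᵀ + Q = [27 -28 -12; -28 49 20; -12 20 12]
y = z − H·x̄ = [-4]
S = H·P̄·Hᵀ + R = [135]
K = P̄·Hᵀ·S⁻¹ = [11/27; -77/135; -32/135]
x' = x̄ + K·y = [64/27, -97/135, -7/135]
P' = (I − K·H)·P̄ = [124/27 91/27 28/27; 91/27 686/135 236/135; 28/27 236/135 596/135]

x' = [64/27, -97/135, -7/135]
P' = [124/27 91/27 28/27; 91/27 686/135 236/135; 28/27 236/135 596/135]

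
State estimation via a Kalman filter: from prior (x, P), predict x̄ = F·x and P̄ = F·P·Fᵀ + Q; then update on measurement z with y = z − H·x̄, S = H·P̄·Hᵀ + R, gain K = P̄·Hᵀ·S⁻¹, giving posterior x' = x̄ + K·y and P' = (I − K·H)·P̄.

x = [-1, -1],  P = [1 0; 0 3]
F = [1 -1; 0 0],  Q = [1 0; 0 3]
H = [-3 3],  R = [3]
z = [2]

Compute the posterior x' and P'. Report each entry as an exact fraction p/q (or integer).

x̄ = F·x = [0, 0]
P̄ = F·P·Fᵀ + Q = [5 0; 0 3]
y = z − H·x̄ = [2]
S = H·P̄·Hᵀ + R = [75]
K = P̄·Hᵀ·S⁻¹ = [-1/5; 3/25]
x' = x̄ + K·y = [-2/5, 6/25]
P' = (I − K·H)·P̄ = [2 9/5; 9/5 48/25]

x' = [-2/5, 6/25]
P' = [2 9/5; 9/5 48/25]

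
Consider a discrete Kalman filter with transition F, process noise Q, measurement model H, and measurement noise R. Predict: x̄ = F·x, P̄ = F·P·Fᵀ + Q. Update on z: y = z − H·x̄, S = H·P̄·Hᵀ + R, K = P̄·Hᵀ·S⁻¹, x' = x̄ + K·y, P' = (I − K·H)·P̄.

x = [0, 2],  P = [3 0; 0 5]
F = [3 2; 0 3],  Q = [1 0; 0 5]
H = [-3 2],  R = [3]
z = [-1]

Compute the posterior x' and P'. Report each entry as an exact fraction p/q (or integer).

x' = [1184/275, 328/55]
P' = [6144/275 1818/55; 1818/55 546/11]

x̄ = F·x = [4, 6]
P̄ = F·P·Fᵀ + Q = [48 30; 30 50]
y = z − H·x̄ = [-1]
S = H·P̄·Hᵀ + R = [275]
K = P̄·Hᵀ·S⁻¹ = [-84/275; 2/55]
x' = x̄ + K·y = [1184/275, 328/55]
P' = (I − K·H)·P̄ = [6144/275 1818/55; 1818/55 546/11]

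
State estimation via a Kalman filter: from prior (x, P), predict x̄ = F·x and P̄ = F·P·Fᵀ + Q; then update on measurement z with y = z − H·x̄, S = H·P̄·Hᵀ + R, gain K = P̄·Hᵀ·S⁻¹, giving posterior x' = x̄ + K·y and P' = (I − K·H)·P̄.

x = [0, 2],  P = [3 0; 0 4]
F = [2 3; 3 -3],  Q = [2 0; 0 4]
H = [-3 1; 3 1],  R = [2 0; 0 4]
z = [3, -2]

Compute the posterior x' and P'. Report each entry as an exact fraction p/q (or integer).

x' = [-46332/56131, 23608/56131]
P' = [9278/56131 9006/56131; 9006/56131 81970/56131]

x̄ = F·x = [6, -6]
P̄ = F·P·Fᵀ + Q = [50 -18; -18 67]
y = z − H·x̄ = [27, -14]
S = H·P̄·Hᵀ + R = [627 -383; -383 413]
K = P̄·Hᵀ·S⁻¹ = [-9414/56131 9210/56131; 27476/56131 27247/56131]
x' = x̄ + K·y = [-46332/56131, 23608/56131]
P' = (I − K·H)·P̄ = [9278/56131 9006/56131; 9006/56131 81970/56131]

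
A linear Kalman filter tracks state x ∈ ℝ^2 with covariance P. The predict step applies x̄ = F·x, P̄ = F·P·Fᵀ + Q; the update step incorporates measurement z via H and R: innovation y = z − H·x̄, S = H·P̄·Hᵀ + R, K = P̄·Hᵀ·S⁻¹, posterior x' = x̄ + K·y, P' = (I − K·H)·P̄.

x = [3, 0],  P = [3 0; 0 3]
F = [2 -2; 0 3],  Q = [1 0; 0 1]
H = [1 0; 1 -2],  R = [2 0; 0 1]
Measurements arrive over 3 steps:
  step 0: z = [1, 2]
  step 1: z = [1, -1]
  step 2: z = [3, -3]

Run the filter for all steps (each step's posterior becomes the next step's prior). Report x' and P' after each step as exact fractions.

step 0: x' = [3561/1949, -70/1949], P' = [3058/1949 1468/1949; 1468/1949 1184/1949]
step 1: x' = [542483/292229, 395134/292229], P' = [373554/292229 183012/292229; 183012/292229 159913/292229]
step 2: x' = [91496681/38749637, 106364504/38749637], P' = [46996722/38749637 22813548/38749637; 22813548/38749637 20365162/38749637]

step 0: x̄ = F·x = [6, 0]
step 0: P̄ = F·P·Fᵀ + Q = [25 -18; -18 28]
step 0: y = z − H·x̄ = [-5, -4]
step 0: S = H·P̄·Hᵀ + R = [27 61; 61 210]
step 0: K = P̄·Hᵀ·S⁻¹ = [1529/1949 122/1949; 734/1949 -900/1949]
step 0: x' = x̄ + K·y = [3561/1949, -70/1949]
step 0: P' = (I − K·H)·P̄ = [3058/1949 1468/1949; 1468/1949 1184/1949]
step 1: x̄ = F·x = [7262/1949, -210/1949]
step 1: P̄ = F·P·Fᵀ + Q = [7173/1949 1704/1949; 1704/1949 12605/1949]
step 1: y = z − H·x̄ = [-5313/1949, -9631/1949]
step 1: S = H·P̄·Hᵀ + R = [11071/1949 3765/1949; 3765/1949 52726/1949]
step 1: K = P̄·Hᵀ·S⁻¹ = [186777/292229 7530/292229; 91506/292229 -136814/292229]
step 1: x' = x̄ + K·y = [542483/292229, 395134/292229]
step 1: P' = (I − K·H)·P̄ = [373554/292229 183012/292229; 183012/292229 159913/292229]
step 2: x̄ = F·x = [294698/292229, 1185402/292229]
step 2: P̄ = F·P·Fᵀ + Q = [962001/292229 138594/292229; 138594/292229 1731446/292229]
step 2: y = z − H·x̄ = [581989/292229, 1199419/292229]
step 2: S = H·P̄·Hᵀ + R = [1546459/292229 684813/292229; 684813/292229 7625638/292229]
step 2: K = P̄·Hᵀ·S⁻¹ = [23498361/38749637 1369626/38749637; 11406774/38749637 -17916776/38749637]
step 2: x' = x̄ + K·y = [91496681/38749637, 106364504/38749637]
step 2: P' = (I − K·H)·P̄ = [46996722/38749637 22813548/38749637; 22813548/38749637 20365162/38749637]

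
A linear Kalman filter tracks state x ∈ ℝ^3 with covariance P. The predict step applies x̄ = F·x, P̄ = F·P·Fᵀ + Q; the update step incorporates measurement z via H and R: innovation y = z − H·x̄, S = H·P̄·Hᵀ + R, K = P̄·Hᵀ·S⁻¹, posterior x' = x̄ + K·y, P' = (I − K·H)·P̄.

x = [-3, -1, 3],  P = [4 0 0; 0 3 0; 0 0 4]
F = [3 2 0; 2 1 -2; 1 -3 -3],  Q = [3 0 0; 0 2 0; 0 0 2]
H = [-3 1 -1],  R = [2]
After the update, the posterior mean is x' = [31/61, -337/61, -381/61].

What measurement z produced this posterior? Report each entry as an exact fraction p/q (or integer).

x̄ = F·x = [-11, -13, -9]
P̄ = F·P·Fᵀ + Q = [51 30 -6; 30 37 23; -6 23 69]
S = H·P̄·Hᵀ + R = [305]
K = P̄·Hᵀ·S⁻¹ = [-117/305; -76/305; -28/305]
x' − x̄ = [702/61, 456/61, 168/61] = K·y
y = (KᵀK)⁻¹·Kᵀ·(x' − x̄) = [-30]
z = y + H·x̄ = [-30] + [29] = [-1]

z = [-1]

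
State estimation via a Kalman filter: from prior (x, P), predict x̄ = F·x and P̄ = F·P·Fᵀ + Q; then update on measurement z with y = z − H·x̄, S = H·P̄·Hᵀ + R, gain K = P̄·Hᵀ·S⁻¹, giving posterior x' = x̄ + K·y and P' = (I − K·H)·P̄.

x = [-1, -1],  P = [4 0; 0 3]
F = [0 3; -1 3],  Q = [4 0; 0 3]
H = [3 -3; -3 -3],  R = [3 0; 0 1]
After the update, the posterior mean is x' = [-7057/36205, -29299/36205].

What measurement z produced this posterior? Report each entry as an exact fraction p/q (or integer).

z = [2, 3]

x̄ = F·x = [-3, -2]
P̄ = F·P·Fᵀ + Q = [31 27; 27 34]
S = H·P̄·Hᵀ + R = [102 27; 27 1072]
K = P̄·Hᵀ·S⁻¹ = [5854/36205 -6024/36205; -5857/36205 -6033/36205]
x' − x̄ = [101558/36205, 43111/36205] = K·y
y = (KᵀK)⁻¹·Kᵀ·(x' − x̄) = [5, -12]
z = y + H·x̄ = [5, -12] + [-3, 15] = [2, 3]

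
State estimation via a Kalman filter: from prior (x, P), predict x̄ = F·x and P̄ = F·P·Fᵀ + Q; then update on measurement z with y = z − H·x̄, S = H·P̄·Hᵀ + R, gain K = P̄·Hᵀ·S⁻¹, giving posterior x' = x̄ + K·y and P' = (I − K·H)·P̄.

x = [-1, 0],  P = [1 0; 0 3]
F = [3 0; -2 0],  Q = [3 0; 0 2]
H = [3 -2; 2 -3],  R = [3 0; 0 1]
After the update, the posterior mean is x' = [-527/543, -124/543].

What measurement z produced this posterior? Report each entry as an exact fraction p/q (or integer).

x̄ = F·x = [-3, 2]
P̄ = F·P·Fᵀ + Q = [12 -6; -6 6]
S = H·P̄·Hᵀ + R = [207 186; 186 175]
K = P̄·Hᵀ·S⁻¹ = [196/543 -26/181; 110/543 -70/181]
x' − x̄ = [1102/543, -1210/543] = K·y
y = (KᵀK)⁻¹·Kᵀ·(x' − x̄) = [10, 11]
z = y + H·x̄ = [10, 11] + [-13, -12] = [-3, -1]

z = [-3, -1]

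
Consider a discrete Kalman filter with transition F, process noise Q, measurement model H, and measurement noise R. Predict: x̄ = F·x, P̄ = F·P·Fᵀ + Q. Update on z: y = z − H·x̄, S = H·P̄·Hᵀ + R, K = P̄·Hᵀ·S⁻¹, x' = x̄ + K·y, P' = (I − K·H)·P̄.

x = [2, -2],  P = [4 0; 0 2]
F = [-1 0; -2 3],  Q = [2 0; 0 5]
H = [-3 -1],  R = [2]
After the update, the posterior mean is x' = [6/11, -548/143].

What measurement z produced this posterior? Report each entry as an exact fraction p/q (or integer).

x̄ = F·x = [-2, -10]
P̄ = F·P·Fᵀ + Q = [6 8; 8 39]
S = H·P̄·Hᵀ + R = [143]
K = P̄·Hᵀ·S⁻¹ = [-2/11; -63/143]
x' − x̄ = [28/11, 882/143] = K·y
y = (KᵀK)⁻¹·Kᵀ·(x' − x̄) = [-14]
z = y + H·x̄ = [-14] + [16] = [2]

z = [2]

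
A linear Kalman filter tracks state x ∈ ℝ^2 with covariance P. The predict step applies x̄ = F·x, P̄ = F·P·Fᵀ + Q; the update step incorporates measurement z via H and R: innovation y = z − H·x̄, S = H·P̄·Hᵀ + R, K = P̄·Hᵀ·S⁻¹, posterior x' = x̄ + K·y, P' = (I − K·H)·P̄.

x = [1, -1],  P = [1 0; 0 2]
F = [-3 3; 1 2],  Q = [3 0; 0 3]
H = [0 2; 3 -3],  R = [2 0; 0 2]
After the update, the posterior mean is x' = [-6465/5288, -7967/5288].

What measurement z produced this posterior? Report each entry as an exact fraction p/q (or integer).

x̄ = F·x = [-6, -1]
P̄ = F·P·Fᵀ + Q = [30 9; 9 12]
S = H·P̄·Hᵀ + R = [50 -18; -18 218]
K = P̄·Hᵀ·S⁻¹ = [2529/5288 1737/5288; 2535/5288 -9/5288]
x' − x̄ = [25263/5288, -2679/5288] = K·y
y = (KᵀK)⁻¹·Kᵀ·(x' − x̄) = [-1, 16]
z = y + H·x̄ = [-1, 16] + [-2, -15] = [-3, 1]

z = [-3, 1]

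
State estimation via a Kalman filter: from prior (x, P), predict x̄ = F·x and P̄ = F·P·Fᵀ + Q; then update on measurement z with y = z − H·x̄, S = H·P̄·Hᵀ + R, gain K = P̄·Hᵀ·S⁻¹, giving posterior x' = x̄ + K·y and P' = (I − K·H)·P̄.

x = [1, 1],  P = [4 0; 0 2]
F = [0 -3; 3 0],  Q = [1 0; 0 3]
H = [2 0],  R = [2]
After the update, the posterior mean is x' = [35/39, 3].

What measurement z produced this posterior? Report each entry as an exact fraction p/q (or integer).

z = [2]

x̄ = F·x = [-3, 3]
P̄ = F·P·Fᵀ + Q = [19 0; 0 39]
S = H·P̄·Hᵀ + R = [78]
K = P̄·Hᵀ·S⁻¹ = [19/39; 0]
x' − x̄ = [152/39, 0] = K·y
y = (KᵀK)⁻¹·Kᵀ·(x' − x̄) = [8]
z = y + H·x̄ = [8] + [-6] = [2]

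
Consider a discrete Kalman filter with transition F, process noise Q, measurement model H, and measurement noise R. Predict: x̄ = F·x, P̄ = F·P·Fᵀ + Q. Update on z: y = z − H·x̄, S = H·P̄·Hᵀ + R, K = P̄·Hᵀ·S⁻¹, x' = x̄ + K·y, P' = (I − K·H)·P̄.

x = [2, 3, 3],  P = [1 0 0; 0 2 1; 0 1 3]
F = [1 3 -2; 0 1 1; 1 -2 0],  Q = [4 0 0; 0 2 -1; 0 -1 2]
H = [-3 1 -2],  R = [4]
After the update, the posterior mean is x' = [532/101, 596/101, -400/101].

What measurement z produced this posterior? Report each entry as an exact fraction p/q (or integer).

z = [-2]

x̄ = F·x = [5, 6, -4]
P̄ = F·P·Fᵀ + Q = [23 1 -7; 1 9 -7; -7 -7 11]
S = H·P̄·Hᵀ + R = [202]
K = P̄·Hᵀ·S⁻¹ = [-27/101; 10/101; -4/101]
x' − x̄ = [27/101, -10/101, 4/101] = K·y
y = (KᵀK)⁻¹·Kᵀ·(x' − x̄) = [-1]
z = y + H·x̄ = [-1] + [-1] = [-2]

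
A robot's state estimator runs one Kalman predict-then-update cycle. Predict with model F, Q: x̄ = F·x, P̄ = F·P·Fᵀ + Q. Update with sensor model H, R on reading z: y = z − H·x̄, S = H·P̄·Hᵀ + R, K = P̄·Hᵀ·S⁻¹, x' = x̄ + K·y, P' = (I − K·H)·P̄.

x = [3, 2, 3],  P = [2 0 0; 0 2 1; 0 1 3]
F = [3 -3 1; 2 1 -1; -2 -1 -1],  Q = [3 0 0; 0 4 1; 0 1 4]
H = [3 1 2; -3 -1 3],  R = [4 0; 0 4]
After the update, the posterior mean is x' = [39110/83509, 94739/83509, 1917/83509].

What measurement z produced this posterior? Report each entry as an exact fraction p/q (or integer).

z = [3, -2]

x̄ = F·x = [6, 5, -11]
P̄ = F·P·Fᵀ + Q = [36 7 -7; 7 15 -6; -7 -6 19]
S = H·P̄·Hᵀ + R = [353 -294; -294 718]
K = P̄·Hᵀ·S⁻¹ = [16267/83509 -9157/83509; 678/83509 -6003/83509; 16297/83509 16443/83509]
x' − x̄ = [-461944/83509, -322806/83509, 920516/83509] = K·y
y = (KᵀK)⁻¹·Kᵀ·(x' − x̄) = [2, 54]
z = y + H·x̄ = [2, 54] + [1, -56] = [3, -2]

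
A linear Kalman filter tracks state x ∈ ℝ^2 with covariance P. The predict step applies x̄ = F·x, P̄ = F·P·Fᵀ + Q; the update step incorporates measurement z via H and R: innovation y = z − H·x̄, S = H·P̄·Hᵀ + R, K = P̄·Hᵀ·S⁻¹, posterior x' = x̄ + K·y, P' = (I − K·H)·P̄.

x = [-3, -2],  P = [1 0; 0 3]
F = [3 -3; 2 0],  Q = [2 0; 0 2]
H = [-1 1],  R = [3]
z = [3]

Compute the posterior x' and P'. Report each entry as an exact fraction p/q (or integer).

x̄ = F·x = [-3, -6]
P̄ = F·P·Fᵀ + Q = [38 6; 6 6]
y = z − H·x̄ = [6]
S = H·P̄·Hᵀ + R = [35]
K = P̄·Hᵀ·S⁻¹ = [-32/35; 0]
x' = x̄ + K·y = [-297/35, -6]
P' = (I − K·H)·P̄ = [306/35 6; 6 6]

x' = [-297/35, -6]
P' = [306/35 6; 6 6]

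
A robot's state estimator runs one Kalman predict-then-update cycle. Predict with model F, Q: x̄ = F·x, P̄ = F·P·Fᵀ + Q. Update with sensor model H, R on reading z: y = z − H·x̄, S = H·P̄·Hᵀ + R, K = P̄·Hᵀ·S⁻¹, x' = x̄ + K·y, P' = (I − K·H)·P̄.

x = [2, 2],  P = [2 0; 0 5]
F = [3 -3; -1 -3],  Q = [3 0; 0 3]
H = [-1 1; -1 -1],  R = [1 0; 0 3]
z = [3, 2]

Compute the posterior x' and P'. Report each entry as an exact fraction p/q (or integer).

x' = [-18051/7427, 281/1061]
P' = [7314/7427 525/1061; 525/1061 1038/1061]

x̄ = F·x = [0, -8]
P̄ = F·P·Fᵀ + Q = [66 39; 39 50]
y = z − H·x̄ = [11, -6]
S = H·P̄·Hᵀ + R = [39 16; 16 197]
K = P̄·Hᵀ·S⁻¹ = [-3639/7427 -3663/7427; 513/1061 -521/1061]
x' = x̄ + K·y = [-18051/7427, 281/1061]
P' = (I − K·H)·P̄ = [7314/7427 525/1061; 525/1061 1038/1061]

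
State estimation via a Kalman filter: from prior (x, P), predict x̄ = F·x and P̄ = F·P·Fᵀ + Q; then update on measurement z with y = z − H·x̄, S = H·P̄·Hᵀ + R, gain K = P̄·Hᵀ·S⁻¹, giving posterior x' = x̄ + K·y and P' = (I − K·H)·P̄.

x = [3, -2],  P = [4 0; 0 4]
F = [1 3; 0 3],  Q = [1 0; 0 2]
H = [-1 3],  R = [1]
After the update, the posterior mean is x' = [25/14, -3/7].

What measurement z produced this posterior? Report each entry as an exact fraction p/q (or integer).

z = [-3]

x̄ = F·x = [-3, -6]
P̄ = F·P·Fᵀ + Q = [41 36; 36 38]
S = H·P̄·Hᵀ + R = [168]
K = P̄·Hᵀ·S⁻¹ = [67/168; 13/28]
x' − x̄ = [67/14, 39/7] = K·y
y = (KᵀK)⁻¹·Kᵀ·(x' − x̄) = [12]
z = y + H·x̄ = [12] + [-15] = [-3]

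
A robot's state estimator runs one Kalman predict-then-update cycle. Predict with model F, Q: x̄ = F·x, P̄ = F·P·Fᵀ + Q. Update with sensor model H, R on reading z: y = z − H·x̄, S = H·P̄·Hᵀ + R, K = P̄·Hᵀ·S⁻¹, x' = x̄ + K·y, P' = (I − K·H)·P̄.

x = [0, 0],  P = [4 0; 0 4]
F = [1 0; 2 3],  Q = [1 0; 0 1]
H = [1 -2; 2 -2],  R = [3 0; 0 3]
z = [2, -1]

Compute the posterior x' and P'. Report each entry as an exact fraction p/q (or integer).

x̄ = F·x = [0, 0]
P̄ = F·P·Fᵀ + Q = [5 8; 8 53]
y = z − H·x̄ = [2, -1]
S = H·P̄·Hᵀ + R = [188 174; 174 171]
K = P̄·Hᵀ·S⁻¹ = [-93/208 131/312; -61/104 11/156]
x' = x̄ + K·y = [-205/156, -97/78]
P' = (I − K·H)·P̄ = [541/208 205/104; 205/104 97/52]

x' = [-205/156, -97/78]
P' = [541/208 205/104; 205/104 97/52]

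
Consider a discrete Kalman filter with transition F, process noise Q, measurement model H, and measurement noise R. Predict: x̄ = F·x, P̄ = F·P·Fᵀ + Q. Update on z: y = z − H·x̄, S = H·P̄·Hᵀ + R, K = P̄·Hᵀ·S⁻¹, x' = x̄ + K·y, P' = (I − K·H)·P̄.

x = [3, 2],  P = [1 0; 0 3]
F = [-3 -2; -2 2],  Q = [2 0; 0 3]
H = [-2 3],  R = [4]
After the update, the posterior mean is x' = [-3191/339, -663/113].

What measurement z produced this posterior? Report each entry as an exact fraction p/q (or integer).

z = [1]

x̄ = F·x = [-13, -2]
P̄ = F·P·Fᵀ + Q = [23 -6; -6 19]
S = H·P̄·Hᵀ + R = [339]
K = P̄·Hᵀ·S⁻¹ = [-64/339; 23/113]
x' − x̄ = [1216/339, -437/113] = K·y
y = (KᵀK)⁻¹·Kᵀ·(x' − x̄) = [-19]
z = y + H·x̄ = [-19] + [20] = [1]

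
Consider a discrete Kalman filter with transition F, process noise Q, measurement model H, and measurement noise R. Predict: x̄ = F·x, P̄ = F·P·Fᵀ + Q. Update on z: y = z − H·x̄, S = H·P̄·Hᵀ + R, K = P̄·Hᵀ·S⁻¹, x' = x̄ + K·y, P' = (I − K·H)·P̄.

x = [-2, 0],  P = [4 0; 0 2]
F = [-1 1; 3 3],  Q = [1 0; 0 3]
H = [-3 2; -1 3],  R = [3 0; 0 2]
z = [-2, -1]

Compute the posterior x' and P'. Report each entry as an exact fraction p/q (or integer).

x̄ = F·x = [2, -6]
P̄ = F·P·Fᵀ + Q = [7 -6; -6 57]
y = z − H·x̄ = [16, 19]
S = H·P̄·Hᵀ + R = [366 429; 429 558]
K = P̄·Hᵀ·S⁻¹ = [-2563/6729 1669/6729; -253/2243 906/2243]
x' = x̄ + K·y = [1387/2243, -292/2243]
P' = (I − K·H)·P̄ = [4249/6729 843/2243; 843/2243 885/2243]

x' = [1387/2243, -292/2243]
P' = [4249/6729 843/2243; 843/2243 885/2243]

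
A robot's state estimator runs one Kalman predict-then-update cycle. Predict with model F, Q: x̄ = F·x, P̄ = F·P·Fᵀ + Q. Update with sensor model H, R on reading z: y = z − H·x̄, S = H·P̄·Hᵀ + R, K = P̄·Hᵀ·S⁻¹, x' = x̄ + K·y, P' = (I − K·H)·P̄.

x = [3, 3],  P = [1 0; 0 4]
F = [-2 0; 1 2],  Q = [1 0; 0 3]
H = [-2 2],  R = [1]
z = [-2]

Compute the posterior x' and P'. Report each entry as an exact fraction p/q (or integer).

x̄ = F·x = [-6, 9]
P̄ = F·P·Fᵀ + Q = [5 -2; -2 20]
y = z − H·x̄ = [-32]
S = H·P̄·Hᵀ + R = [117]
K = P̄·Hᵀ·S⁻¹ = [-14/117; 44/117]
x' = x̄ + K·y = [-254/117, -355/117]
P' = (I − K·H)·P̄ = [389/117 382/117; 382/117 404/117]

x' = [-254/117, -355/117]
P' = [389/117 382/117; 382/117 404/117]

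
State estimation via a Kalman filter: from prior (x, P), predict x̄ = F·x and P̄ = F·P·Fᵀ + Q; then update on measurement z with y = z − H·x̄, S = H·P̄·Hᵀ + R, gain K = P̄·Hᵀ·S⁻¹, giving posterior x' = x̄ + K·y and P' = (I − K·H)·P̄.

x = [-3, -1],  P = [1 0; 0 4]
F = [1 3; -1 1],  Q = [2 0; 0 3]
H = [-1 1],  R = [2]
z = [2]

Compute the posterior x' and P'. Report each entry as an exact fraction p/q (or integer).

x̄ = F·x = [-6, 2]
P̄ = F·P·Fᵀ + Q = [39 11; 11 8]
y = z − H·x̄ = [-6]
S = H·P̄·Hᵀ + R = [27]
K = P̄·Hᵀ·S⁻¹ = [-28/27; -1/9]
x' = x̄ + K·y = [2/9, 8/3]
P' = (I − K·H)·P̄ = [269/27 71/9; 71/9 23/3]

x' = [2/9, 8/3]
P' = [269/27 71/9; 71/9 23/3]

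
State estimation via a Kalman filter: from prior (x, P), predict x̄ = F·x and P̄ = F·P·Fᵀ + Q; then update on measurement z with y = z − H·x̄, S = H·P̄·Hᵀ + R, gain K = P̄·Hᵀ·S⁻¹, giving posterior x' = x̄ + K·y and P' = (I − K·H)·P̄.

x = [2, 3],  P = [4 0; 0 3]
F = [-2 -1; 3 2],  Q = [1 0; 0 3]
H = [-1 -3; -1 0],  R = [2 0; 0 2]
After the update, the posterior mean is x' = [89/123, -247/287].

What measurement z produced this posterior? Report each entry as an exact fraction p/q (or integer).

x̄ = F·x = [-7, 12]
P̄ = F·P·Fᵀ + Q = [20 -30; -30 51]
S = H·P̄·Hᵀ + R = [301 -70; -70 22]
K = P̄·Hᵀ·S⁻¹ = [10/123 -80/123; -101/287 10/41]
x' − x̄ = [950/123, -3691/287] = K·y
y = (KᵀK)⁻¹·Kᵀ·(x' − x̄) = [31, -8]
z = y + H·x̄ = [31, -8] + [-29, 7] = [2, -1]

z = [2, -1]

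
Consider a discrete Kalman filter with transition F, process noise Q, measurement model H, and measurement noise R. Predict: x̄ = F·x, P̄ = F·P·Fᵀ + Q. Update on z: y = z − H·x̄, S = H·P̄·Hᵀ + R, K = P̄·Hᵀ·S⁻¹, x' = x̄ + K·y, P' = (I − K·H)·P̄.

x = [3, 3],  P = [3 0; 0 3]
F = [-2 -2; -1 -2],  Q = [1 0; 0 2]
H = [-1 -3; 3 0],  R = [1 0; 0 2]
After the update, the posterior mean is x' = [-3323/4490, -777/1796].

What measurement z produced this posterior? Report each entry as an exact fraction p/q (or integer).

x̄ = F·x = [-12, -9]
P̄ = F·P·Fᵀ + Q = [25 18; 18 17]
S = H·P̄·Hᵀ + R = [287 -237; -237 227]
K = P̄·Hᵀ·S⁻¹ = [-79/4490 1401/4490; -573/1796 -171/1796]
x' − x̄ = [50557/4490, 15387/1796] = K·y
y = (KᵀK)⁻¹·Kᵀ·(x' − x̄) = [-37, 34]
z = y + H·x̄ = [-37, 34] + [39, -36] = [2, -2]

z = [2, -2]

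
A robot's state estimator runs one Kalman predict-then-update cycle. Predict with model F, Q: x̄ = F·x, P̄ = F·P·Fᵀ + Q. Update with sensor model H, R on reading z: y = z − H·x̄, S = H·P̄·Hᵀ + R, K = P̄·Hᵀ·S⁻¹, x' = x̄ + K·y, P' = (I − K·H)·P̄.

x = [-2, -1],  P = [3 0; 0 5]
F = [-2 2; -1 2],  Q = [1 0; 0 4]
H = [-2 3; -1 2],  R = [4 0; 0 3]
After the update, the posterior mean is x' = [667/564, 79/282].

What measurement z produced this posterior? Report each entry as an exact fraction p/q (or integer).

z = [-1, -1]

x̄ = F·x = [2, 0]
P̄ = F·P·Fᵀ + Q = [33 26; 26 27]
S = H·P̄·Hᵀ + R = [67 46; 46 40]
K = P̄·Hᵀ·S⁻¹ = [-197/282 721/564; -32/141 271/282]
x' − x̄ = [-461/564, 79/282] = K·y
y = (KᵀK)⁻¹·Kᵀ·(x' − x̄) = [3, 1]
z = y + H·x̄ = [3, 1] + [-4, -2] = [-1, -1]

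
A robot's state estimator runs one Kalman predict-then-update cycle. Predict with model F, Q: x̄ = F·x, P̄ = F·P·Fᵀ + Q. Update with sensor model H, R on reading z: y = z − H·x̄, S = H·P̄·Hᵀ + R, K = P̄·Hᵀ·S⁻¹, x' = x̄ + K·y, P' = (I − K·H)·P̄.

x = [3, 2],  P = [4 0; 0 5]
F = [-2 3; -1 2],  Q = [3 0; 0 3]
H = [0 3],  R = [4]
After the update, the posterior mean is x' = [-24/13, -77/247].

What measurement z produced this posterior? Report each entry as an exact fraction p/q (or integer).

x̄ = F·x = [0, 1]
P̄ = F·P·Fᵀ + Q = [64 38; 38 27]
S = H·P̄·Hᵀ + R = [247]
K = P̄·Hᵀ·S⁻¹ = [6/13; 81/247]
x' − x̄ = [-24/13, -324/247] = K·y
y = (KᵀK)⁻¹·Kᵀ·(x' − x̄) = [-4]
z = y + H·x̄ = [-4] + [3] = [-1]

z = [-1]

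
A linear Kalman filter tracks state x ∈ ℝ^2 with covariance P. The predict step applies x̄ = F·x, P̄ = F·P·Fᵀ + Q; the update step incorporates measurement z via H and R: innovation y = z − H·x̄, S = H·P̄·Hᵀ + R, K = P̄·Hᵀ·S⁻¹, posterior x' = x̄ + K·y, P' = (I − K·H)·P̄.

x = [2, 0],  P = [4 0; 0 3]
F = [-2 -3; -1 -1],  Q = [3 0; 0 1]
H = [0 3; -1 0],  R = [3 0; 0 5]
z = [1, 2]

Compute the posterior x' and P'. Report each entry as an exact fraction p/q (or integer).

x' = [-157/136, 1/8]
P' = [1415/408 5/24; 5/24 7/24]

x̄ = F·x = [-4, -2]
P̄ = F·P·Fᵀ + Q = [46 17; 17 8]
y = z − H·x̄ = [7, -2]
S = H·P̄·Hᵀ + R = [75 -51; -51 51]
K = P̄·Hᵀ·S⁻¹ = [5/24 -283/408; 7/24 -1/24]
x' = x̄ + K·y = [-157/136, 1/8]
P' = (I − K·H)·P̄ = [1415/408 5/24; 5/24 7/24]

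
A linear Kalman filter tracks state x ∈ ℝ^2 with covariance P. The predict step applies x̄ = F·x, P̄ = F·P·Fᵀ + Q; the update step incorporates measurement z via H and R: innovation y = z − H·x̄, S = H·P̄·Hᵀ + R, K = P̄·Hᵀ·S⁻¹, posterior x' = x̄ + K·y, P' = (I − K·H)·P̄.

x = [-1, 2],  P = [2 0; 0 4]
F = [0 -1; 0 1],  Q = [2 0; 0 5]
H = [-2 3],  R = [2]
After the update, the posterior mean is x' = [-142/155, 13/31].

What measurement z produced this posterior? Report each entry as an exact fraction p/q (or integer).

z = [3]

x̄ = F·x = [-2, 2]
P̄ = F·P·Fᵀ + Q = [6 -4; -4 9]
S = H·P̄·Hᵀ + R = [155]
K = P̄·Hᵀ·S⁻¹ = [-24/155; 7/31]
x' − x̄ = [168/155, -49/31] = K·y
y = (KᵀK)⁻¹·Kᵀ·(x' − x̄) = [-7]
z = y + H·x̄ = [-7] + [10] = [3]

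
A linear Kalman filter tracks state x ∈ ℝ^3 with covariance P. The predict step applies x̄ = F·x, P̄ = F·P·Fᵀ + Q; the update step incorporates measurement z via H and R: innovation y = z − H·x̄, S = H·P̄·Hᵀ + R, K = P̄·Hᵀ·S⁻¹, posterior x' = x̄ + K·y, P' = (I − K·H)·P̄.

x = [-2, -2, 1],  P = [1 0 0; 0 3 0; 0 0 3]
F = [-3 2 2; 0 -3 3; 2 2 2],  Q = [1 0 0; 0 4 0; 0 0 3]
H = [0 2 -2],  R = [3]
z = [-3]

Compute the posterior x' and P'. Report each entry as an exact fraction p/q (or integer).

x̄ = F·x = [4, 9, -6]
P̄ = F·P·Fᵀ + Q = [34 0 18; 0 58 0; 18 0 31]
y = z − H·x̄ = [-33]
S = H·P̄·Hᵀ + R = [359]
K = P̄·Hᵀ·S⁻¹ = [-36/359; 116/359; -62/359]
x' = x̄ + K·y = [2624/359, -597/359, -108/359]
P' = (I − K·H)·P̄ = [10910/359 4176/359 4230/359; 4176/359 7366/359 7192/359; 4230/359 7192/359 7285/359]

x' = [2624/359, -597/359, -108/359]
P' = [10910/359 4176/359 4230/359; 4176/359 7366/359 7192/359; 4230/359 7192/359 7285/359]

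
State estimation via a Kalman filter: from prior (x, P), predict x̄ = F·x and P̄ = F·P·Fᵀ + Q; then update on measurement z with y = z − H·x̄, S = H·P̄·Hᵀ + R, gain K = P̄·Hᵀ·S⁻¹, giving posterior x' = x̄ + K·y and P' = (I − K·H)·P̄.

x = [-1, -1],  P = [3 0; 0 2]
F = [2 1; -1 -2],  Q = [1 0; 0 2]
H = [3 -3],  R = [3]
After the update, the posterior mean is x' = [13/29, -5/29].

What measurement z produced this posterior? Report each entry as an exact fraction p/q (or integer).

x̄ = F·x = [-3, 3]
P̄ = F·P·Fᵀ + Q = [15 -10; -10 13]
S = H·P̄·Hᵀ + R = [435]
K = P̄·Hᵀ·S⁻¹ = [5/29; -23/145]
x' − x̄ = [100/29, -92/29] = K·y
y = (KᵀK)⁻¹·Kᵀ·(x' − x̄) = [20]
z = y + H·x̄ = [20] + [-18] = [2]

z = [2]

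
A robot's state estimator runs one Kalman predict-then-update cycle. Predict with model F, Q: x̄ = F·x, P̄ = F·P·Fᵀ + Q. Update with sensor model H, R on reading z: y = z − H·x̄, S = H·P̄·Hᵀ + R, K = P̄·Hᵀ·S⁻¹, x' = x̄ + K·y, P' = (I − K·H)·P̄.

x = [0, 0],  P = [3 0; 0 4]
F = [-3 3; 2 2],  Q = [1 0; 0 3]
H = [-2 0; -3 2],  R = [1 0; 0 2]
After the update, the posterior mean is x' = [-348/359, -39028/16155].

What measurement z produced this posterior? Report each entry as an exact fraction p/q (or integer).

z = [2, -2]

x̄ = F·x = [0, 0]
P̄ = F·P·Fᵀ + Q = [64 6; 6 31]
S = H·P̄·Hᵀ + R = [257 360; 360 630]
K = P̄·Hᵀ·S⁻¹ = [-176/359 -2/359; -260/359 7814/16155]
x' − x̄ = [-348/359, -39028/16155] = K·y
y = (KᵀK)⁻¹·Kᵀ·(x' − x̄) = [2, -2]
z = y + H·x̄ = [2, -2] + [0, 0] = [2, -2]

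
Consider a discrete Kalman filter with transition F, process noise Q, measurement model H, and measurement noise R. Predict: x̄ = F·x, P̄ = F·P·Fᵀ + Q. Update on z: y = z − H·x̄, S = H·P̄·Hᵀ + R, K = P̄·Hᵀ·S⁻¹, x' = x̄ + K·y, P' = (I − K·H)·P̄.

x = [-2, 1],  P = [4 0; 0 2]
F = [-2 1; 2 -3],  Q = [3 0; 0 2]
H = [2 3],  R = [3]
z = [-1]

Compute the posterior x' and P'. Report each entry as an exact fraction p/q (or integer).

x̄ = F·x = [5, -7]
P̄ = F·P·Fᵀ + Q = [21 -22; -22 36]
y = z − H·x̄ = [10]
S = H·P̄·Hᵀ + R = [147]
K = P̄·Hᵀ·S⁻¹ = [-8/49; 64/147]
x' = x̄ + K·y = [165/49, -389/147]
P' = (I − K·H)·P̄ = [837/49 -566/49; -566/49 1196/147]

x' = [165/49, -389/147]
P' = [837/49 -566/49; -566/49 1196/147]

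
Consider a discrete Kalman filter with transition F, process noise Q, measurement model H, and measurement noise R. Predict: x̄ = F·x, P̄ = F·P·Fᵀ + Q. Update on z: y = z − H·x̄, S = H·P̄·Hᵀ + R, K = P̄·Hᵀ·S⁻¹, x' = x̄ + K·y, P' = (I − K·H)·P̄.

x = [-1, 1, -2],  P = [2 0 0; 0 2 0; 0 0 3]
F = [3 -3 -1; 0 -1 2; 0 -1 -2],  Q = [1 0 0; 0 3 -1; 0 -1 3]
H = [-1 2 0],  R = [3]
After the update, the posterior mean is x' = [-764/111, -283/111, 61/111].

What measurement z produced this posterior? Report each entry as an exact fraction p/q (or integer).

x̄ = F·x = [-4, -5, 3]
P̄ = F·P·Fᵀ + Q = [40 0 12; 0 17 -11; 12 -11 17]
S = H·P̄·Hᵀ + R = [111]
K = P̄·Hᵀ·S⁻¹ = [-40/111; 34/111; -34/111]
x' − x̄ = [-320/111, 272/111, -272/111] = K·y
y = (KᵀK)⁻¹·Kᵀ·(x' − x̄) = [8]
z = y + H·x̄ = [8] + [-6] = [2]

z = [2]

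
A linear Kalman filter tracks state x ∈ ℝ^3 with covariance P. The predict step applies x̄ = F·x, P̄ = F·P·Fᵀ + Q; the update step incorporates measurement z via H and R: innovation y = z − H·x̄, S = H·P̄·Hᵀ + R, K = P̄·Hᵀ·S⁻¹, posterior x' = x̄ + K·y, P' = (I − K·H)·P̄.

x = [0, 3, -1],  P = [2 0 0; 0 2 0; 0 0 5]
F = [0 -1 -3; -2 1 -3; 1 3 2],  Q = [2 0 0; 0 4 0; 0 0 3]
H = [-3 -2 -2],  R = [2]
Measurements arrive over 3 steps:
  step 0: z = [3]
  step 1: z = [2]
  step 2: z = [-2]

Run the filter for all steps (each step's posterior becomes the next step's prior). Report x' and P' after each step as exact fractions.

step 0: x' = [-4669/711, -1273/711, 2413/237], P' = [8918/711 -178/711 -4346/237; -178/711 5468/711 -1670/237; -4346/237 -1670/237 2721/79]
step 1: x' = [-13717442/3150657, 7666162/3150657, 9684110/3150657], P' = [131613746/3150657 -54025438/3150657 -142668662/3150657; -54025438/3150657 31006436/3150657 50675890/3150657; -142668662/3150657 50675890/3150657 163167773/3150657]
step 2: x' = [-12105456178/2084977537, 8266479898/2084977537, 11967269740/2084977537], P' = [700781754818/10424887685 -282452391766/10424887685 -764638598598/10424887685; -282452391766/10424887685 142932623732/10424887685 282173202426/10424887685; -764638598598/10424887685 282173202426/10424887685 862444287353/10424887685]

step 0: x̄ = F·x = [0, 6, 7]
step 0: P̄ = F·P·Fᵀ + Q = [49 43 -36; 43 59 -28; -36 -28 43]
step 0: y = z − H·x̄ = [29]
step 0: S = H·P̄·Hᵀ + R = [711]
step 0: K = P̄·Hᵀ·S⁻¹ = [-161/711; -191/711; 26/237]
step 0: x' = x̄ + K·y = [-4669/711, -1273/711, 2413/237]
step 0: P' = (I − K·H)·P̄ = [8918/711 -178/711 -4346/237; -178/711 5468/711 -1670/237; -4346/237 -1670/237 2721/79]
step 1: x̄ = F·x = [-20444/711, -13652/711, 5990/711]
step 1: P̄ = F·P·Fᵀ + Q = [197231/711 136349/711 -68936/711; 136349/711 138701/711 -21140/711; -68936/711 -21140/711 44879/711]
step 1: y = z − H·x̄ = [-25078/237]
step 1: S = H·P̄·Hᵀ + R = [350073/79]
step 1: K = P̄·Hᵀ·S⁻¹ = [-242173/1050219; -214723/1050219; 53110/1050219]
step 1: x' = x̄ + K·y = [-13717442/3150657, 7666162/3150657, 9684110/3150657]
step 1: P' = (I − K·H)·P̄ = [131613746/3150657 -54025438/3150657 -142668662/3150657; -54025438/3150657 31006436/3150657 50675890/3150657; -142668662/3150657 50675890/3150657 163167773/3150657]
step 2: x̄ = F·x = [-36718492/3150657, 6048716/3150657, 28649264/3150657]
step 2: P̄ = F·P·Fᵀ + Q = [1809873047/3150657 473440673/3150657 -1147429312/3150657; 473440673/3150657 238596473/3150657 -235138228/3150657; -1147429312/3150657 -235138228/3150657 786078137/3150657]
step 2: y = z − H·x̄ = [-47060830/3150657]
step 2: S = H·P̄·Hᵀ + R = [10424887685/3150657]
step 2: K = P̄·Hᵀ·S⁻¹ = [-4081641863/10424887685; -1427238509/10424887685; 2340408118/10424887685]
step 2: x' = x̄ + K·y = [-12105456178/2084977537, 8266479898/2084977537, 11967269740/2084977537]
step 2: P' = (I − K·H)·P̄ = [700781754818/10424887685 -282452391766/10424887685 -764638598598/10424887685; -282452391766/10424887685 142932623732/10424887685 282173202426/10424887685; -764638598598/10424887685 282173202426/10424887685 862444287353/10424887685]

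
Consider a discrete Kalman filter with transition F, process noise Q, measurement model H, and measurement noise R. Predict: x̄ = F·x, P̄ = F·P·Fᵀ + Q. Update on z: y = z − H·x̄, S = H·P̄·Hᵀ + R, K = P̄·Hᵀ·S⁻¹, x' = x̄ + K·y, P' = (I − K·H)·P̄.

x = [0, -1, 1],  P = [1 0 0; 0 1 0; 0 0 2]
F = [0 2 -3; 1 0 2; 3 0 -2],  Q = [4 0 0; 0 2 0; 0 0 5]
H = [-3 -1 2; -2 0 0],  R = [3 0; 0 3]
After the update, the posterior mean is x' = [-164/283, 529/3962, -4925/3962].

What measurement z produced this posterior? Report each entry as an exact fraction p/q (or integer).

x̄ = F·x = [-5, 2, -2]
P̄ = F·P·Fᵀ + Q = [26 -12 12; -12 11 -5; 12 -5 22]
S = H·P̄·Hᵀ + R = [140 84; 84 107]
K = P̄·Hᵀ·S⁻¹ = [-9/566 -134/283; -411/7924 75/283; 3407/7924 -159/283]
x' − x̄ = [1251/283, -7395/3962, 2999/3962] = K·y
y = (KᵀK)⁻¹·Kᵀ·(x' − x̄) = [-10, -9]
z = y + H·x̄ = [-10, -9] + [9, 10] = [-1, 1]

z = [-1, 1]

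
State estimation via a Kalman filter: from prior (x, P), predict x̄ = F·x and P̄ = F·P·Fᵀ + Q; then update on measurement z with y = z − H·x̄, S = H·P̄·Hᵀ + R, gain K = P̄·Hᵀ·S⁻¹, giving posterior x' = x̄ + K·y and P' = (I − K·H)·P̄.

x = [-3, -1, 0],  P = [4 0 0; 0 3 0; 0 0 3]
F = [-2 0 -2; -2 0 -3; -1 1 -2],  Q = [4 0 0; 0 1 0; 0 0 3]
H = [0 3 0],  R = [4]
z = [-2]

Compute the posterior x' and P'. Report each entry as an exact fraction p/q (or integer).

x̄ = F·x = [6, 6, 2]
P̄ = F·P·Fᵀ + Q = [32 34 20; 34 44 26; 20 26 22]
y = z − H·x̄ = [-20]
S = H·P̄·Hᵀ + R = [400]
K = P̄·Hᵀ·S⁻¹ = [51/200; 33/100; 39/200]
x' = x̄ + K·y = [9/10, -3/5, -19/10]
P' = (I − K·H)·P̄ = [599/100 17/50 11/100; 17/50 11/25 13/50; 11/100 13/50 679/100]

x' = [9/10, -3/5, -19/10]
P' = [599/100 17/50 11/100; 17/50 11/25 13/50; 11/100 13/50 679/100]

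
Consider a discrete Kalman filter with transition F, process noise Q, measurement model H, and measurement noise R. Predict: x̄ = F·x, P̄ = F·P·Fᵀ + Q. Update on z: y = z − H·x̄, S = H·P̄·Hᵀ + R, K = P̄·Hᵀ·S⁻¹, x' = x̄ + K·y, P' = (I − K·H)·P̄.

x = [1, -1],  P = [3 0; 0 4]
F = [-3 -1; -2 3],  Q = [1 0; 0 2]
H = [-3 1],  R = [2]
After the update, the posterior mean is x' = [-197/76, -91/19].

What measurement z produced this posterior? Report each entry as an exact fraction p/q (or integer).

x̄ = F·x = [-2, -5]
P̄ = F·P·Fᵀ + Q = [32 6; 6 50]
S = H·P̄·Hᵀ + R = [304]
K = P̄·Hᵀ·S⁻¹ = [-45/152; 2/19]
x' − x̄ = [-45/76, 4/19] = K·y
y = (KᵀK)⁻¹·Kᵀ·(x' − x̄) = [2]
z = y + H·x̄ = [2] + [1] = [3]

z = [3]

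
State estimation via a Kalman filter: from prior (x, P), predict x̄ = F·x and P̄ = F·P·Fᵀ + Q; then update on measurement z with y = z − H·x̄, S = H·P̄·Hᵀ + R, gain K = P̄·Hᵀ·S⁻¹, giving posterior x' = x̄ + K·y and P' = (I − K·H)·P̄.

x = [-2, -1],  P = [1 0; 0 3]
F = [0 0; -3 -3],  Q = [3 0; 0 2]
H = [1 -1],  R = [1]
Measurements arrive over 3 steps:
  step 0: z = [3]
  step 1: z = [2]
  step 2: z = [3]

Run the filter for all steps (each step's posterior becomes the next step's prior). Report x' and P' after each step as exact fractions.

step 0: x̄ = F·x = [0, 9]
step 0: P̄ = F·P·Fᵀ + Q = [3 0; 0 38]
step 0: y = z − H·x̄ = [12]
step 0: S = H·P̄·Hᵀ + R = [42]
step 0: K = P̄·Hᵀ·S⁻¹ = [1/14; -19/21]
step 0: x' = x̄ + K·y = [6/7, -13/7]
step 0: P' = (I − K·H)·P̄ = [39/14 19/7; 19/7 76/21]
step 1: x̄ = F·x = [0, 3]
step 1: P̄ = F·P·Fᵀ + Q = [3 0; 0 217/2]
step 1: y = z − H·x̄ = [5]
step 1: S = H·P̄·Hᵀ + R = [225/2]
step 1: K = P̄·Hᵀ·S⁻¹ = [2/75; -217/225]
step 1: x' = x̄ + K·y = [2/15, -82/45]
step 1: P' = (I − K·H)·P̄ = [73/25 217/75; 217/75 868/225]
step 2: x̄ = F·x = [0, 76/15]
step 2: P̄ = F·P·Fᵀ + Q = [3 0; 0 2877/25]
step 2: y = z − H·x̄ = [121/15]
step 2: S = H·P̄·Hᵀ + R = [2977/25]
step 2: K = P̄·Hᵀ·S⁻¹ = [75/2977; -2877/2977]
step 2: x' = x̄ + K·y = [605/2977, -24373/8931]
step 2: P' = (I − K·H)·P̄ = [8706/2977 8631/2977; 8631/2977 11508/2977]

step 0: x' = [6/7, -13/7], P' = [39/14 19/7; 19/7 76/21]
step 1: x' = [2/15, -82/45], P' = [73/25 217/75; 217/75 868/225]
step 2: x' = [605/2977, -24373/8931], P' = [8706/2977 8631/2977; 8631/2977 11508/2977]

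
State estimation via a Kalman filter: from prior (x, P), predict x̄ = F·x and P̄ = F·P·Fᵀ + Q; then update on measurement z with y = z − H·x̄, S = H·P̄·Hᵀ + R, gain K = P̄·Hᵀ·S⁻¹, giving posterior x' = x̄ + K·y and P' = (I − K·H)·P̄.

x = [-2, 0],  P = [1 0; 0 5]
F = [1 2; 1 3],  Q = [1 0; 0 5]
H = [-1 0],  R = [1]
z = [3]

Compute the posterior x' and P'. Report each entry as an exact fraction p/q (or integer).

x' = [-68/23, -77/23]
P' = [22/23 31/23; 31/23 212/23]

x̄ = F·x = [-2, -2]
P̄ = F·P·Fᵀ + Q = [22 31; 31 51]
y = z − H·x̄ = [1]
S = H·P̄·Hᵀ + R = [23]
K = P̄·Hᵀ·S⁻¹ = [-22/23; -31/23]
x' = x̄ + K·y = [-68/23, -77/23]
P' = (I − K·H)·P̄ = [22/23 31/23; 31/23 212/23]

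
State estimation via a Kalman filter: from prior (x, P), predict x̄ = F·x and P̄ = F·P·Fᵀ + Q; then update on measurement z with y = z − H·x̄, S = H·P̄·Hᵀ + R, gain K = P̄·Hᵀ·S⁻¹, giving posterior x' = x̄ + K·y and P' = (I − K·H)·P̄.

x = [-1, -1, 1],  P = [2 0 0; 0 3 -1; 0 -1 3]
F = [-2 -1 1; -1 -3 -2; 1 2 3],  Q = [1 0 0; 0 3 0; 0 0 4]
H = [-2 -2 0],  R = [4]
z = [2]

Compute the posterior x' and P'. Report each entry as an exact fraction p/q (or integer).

x̄ = F·x = [4, 2, 0]
P̄ = F·P·Fᵀ + Q = [17 8 0; 8 32 -25; 0 -25 33]
y = z − H·x̄ = [14]
S = H·P̄·Hᵀ + R = [264]
K = P̄·Hᵀ·S⁻¹ = [-25/132; -10/33; 25/132]
x' = x̄ + K·y = [89/66, -74/33, 175/66]
P' = (I − K·H)·P̄ = [497/66 -236/33 625/66; -236/33 256/33 -325/33; 625/66 -325/33 1553/66]

x' = [89/66, -74/33, 175/66]
P' = [497/66 -236/33 625/66; -236/33 256/33 -325/33; 625/66 -325/33 1553/66]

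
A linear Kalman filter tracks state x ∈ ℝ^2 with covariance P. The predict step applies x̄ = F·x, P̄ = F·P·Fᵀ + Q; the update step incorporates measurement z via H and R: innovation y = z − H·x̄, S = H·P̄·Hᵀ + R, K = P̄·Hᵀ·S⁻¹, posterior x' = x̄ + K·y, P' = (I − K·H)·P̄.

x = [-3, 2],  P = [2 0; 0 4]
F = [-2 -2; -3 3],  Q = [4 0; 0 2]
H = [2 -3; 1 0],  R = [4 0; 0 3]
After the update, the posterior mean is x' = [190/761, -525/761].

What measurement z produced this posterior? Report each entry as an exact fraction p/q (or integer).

z = [3, -1]

x̄ = F·x = [2, 15]
P̄ = F·P·Fᵀ + Q = [28 -12; -12 56]
S = H·P̄·Hᵀ + R = [764 92; 92 31]
K = P̄·Hᵀ·S⁻¹ = [69/3805 3232/3805; -1212/3805 2124/3805]
x' − x̄ = [-1332/761, -11940/761] = K·y
y = (KᵀK)⁻¹·Kᵀ·(x' − x̄) = [44, -3]
z = y + H·x̄ = [44, -3] + [-41, 2] = [3, -1]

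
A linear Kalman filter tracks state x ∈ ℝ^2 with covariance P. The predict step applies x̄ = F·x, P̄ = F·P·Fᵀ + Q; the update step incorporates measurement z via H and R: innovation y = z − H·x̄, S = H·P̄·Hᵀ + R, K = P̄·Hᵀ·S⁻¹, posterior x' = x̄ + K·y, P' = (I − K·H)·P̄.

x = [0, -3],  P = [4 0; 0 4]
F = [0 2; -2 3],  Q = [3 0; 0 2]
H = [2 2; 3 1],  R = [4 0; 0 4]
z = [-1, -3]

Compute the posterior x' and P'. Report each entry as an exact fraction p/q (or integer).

x' = [-2954/2657, 1185/2657]
P' = [2326/2657 -3054/2657; -3054/2657 6066/2657]

x̄ = F·x = [-6, -9]
P̄ = F·P·Fᵀ + Q = [19 24; 24 54]
y = z − H·x̄ = [29, 24]
S = H·P̄·Hᵀ + R = [488 414; 414 373]
K = P̄·Hᵀ·S⁻¹ = [-364/2657 981/2657; 1506/2657 -774/2657]
x' = x̄ + K·y = [-2954/2657, 1185/2657]
P' = (I − K·H)·P̄ = [2326/2657 -3054/2657; -3054/2657 6066/2657]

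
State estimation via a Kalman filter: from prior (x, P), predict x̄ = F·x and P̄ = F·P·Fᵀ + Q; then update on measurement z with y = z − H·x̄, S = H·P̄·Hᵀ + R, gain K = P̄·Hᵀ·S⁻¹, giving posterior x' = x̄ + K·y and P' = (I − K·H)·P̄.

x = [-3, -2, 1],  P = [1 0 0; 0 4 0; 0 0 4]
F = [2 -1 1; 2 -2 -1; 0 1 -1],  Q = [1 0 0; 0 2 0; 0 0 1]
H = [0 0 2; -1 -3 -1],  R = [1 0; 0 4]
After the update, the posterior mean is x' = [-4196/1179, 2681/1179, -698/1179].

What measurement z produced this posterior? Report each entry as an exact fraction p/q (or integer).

z = [-1, -3]

x̄ = F·x = [-3, -3, -3]
P̄ = F·P·Fᵀ + Q = [13 8 -8; 8 26 -4; -8 -4 9]
S = H·P̄·Hᵀ + R = [37 22; 22 268]
K = P̄·Hᵀ·S⁻¹ = [-1825/4716 -721/9432; -85/2358 -1429/4716; 2291/4716 11/9432]
x' − x̄ = [-659/1179, 6218/1179, 2839/1179] = K·y
y = (KᵀK)⁻¹·Kᵀ·(x' − x̄) = [5, -18]
z = y + H·x̄ = [5, -18] + [-6, 15] = [-1, -3]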